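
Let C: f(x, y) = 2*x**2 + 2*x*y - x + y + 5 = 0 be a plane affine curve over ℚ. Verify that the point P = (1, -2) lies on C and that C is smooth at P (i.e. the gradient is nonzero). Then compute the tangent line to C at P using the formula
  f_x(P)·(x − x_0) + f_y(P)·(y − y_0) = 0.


Tangent line at P: -x + 3*y + 7 = 0.

Step 1: f(1, -2) = 0, so P lies on C.
Step 2: partial derivatives
  f_x(x, y) = 4*x + 2*y - 1, f_y(x, y) = 2*x + 1.
  f_x(P) = -1, f_y(P) = 3 (gradient nonzero, so P is smooth).
Step 3: tangent line at P: -1·(x − 1) + 3·(y − -2) = 0.
Expanding: -x + 3*y + 7 = 0.


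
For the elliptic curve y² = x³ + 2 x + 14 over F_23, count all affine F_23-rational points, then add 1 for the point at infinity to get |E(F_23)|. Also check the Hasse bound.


Affine points = {(2, 7), (2, 16), (3, 1), (3, 22), (6, 9), (6, 14), (7, 7), (7, 16), (8, 6), (8, 17), (9, 5), (9, 18), (12, 8), (12, 15), (13, 11), (13, 12), (14, 7), (14, 16), (16, 5), (16, 18), (17, 4), (17, 19), (20, 2), (20, 21), (21, 5), (21, 18)}; affine count = 26; |E(F_23)| = 27.

Discriminant check: Δ ∝ 4a³ + 27b² = 4·2³ + 27·14² = 4·8 + 27·196 ≡ 11 (mod 23). Nonzero ⇒ E is nonsingular.
For each x ∈ F_23, compute rhs = x³ + 2·x + 14 mod 23, then count y ∈ F_23 with y² ≡ rhs.
  x = 0: rhs = 14, matching y values: none (0 points).
  x = 1: rhs = 17, matching y values: none (0 points).
  x = 2: rhs = 3, matching y values: 7, 16 (2 points).
  x = 3: rhs = 1, matching y values: 1, 22 (2 points).
  x = 4: rhs = 17, matching y values: none (0 points).
  x = 5: rhs = 11, matching y values: none (0 points).
  x = 6: rhs = 12, matching y values: 9, 14 (2 points).
  x = 7: rhs = 3, matching y values: 7, 16 (2 points).
  x = 8: rhs = 13, matching y values: 6, 17 (2 points).
  x = 9: rhs = 2, matching y values: 5, 18 (2 points).
  x = 10: rhs = 22, matching y values: none (0 points).
  x = 11: rhs = 10, matching y values: none (0 points).
  x = 12: rhs = 18, matching y values: 8, 15 (2 points).
  x = 13: rhs = 6, matching y values: 11, 12 (2 points).
  x = 14: rhs = 3, matching y values: 7, 16 (2 points).
  x = 15: rhs = 15, matching y values: none (0 points).
  x = 16: rhs = 2, matching y values: 5, 18 (2 points).
  x = 17: rhs = 16, matching y values: 4, 19 (2 points).
  x = 18: rhs = 17, matching y values: none (0 points).
  x = 19: rhs = 11, matching y values: none (0 points).
  x = 20: rhs = 4, matching y values: 2, 21 (2 points).
  x = 21: rhs = 2, matching y values: 5, 18 (2 points).
  x = 22: rhs = 11, matching y values: none (0 points).
Total affine count: 26.
Full point count |E(F_23)| = 26 + 1 = 27.
Hasse bound: |27 − (23+1)| = |3| = 3 ≤ 2√23 ≈ 9.5917 ✓.


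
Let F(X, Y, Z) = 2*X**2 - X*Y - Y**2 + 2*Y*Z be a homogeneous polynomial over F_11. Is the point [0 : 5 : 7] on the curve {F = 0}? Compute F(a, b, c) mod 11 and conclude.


F(0,5,7) ≡ 1 (mod 11); P is NOT on the curve.

Evaluate F(0, 5, 7) term-by-term (mod 11).
  2*X**2 ↦ 2·0·1·1 = 0
  -X*Y ↦ -1·0·5·1 = 0
  -Y**2 ↦ -1·1·25·1 = -25
  2*Y*Z ↦ 2·1·5·7 = 70
Sum: F(0, 5, 7) = (0) + (0) + (-25) + (70) = 45.
Reducing mod 11: 45 ≡ 1 (mod 11).
Since F(a, b, c) ≡ 1 ≠ 0 (mod 11), P does NOT lie on the curve.


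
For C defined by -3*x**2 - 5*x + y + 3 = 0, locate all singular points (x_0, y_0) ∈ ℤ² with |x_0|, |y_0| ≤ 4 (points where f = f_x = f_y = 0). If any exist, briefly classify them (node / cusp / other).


No singular points in the scanned grid; C is smooth there.

Compute partial derivatives:
  f_x = -6*x - 5.
  f_y = 1.
f_y = 1 is a nonzero constant, so f_y never vanishes: no point (x, y) can satisfy f = f_x = f_y = 0. In particular no (x, y) ∈ {−4, ..., 4}² is singular; the curve is smooth.


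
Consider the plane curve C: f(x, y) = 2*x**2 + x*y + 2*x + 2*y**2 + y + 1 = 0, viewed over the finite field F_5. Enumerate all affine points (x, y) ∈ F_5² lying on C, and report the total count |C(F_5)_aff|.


Affine F_5-points: {(1, 0), (1, 4), (2, 3), (3, 0), (3, 3)}; count = 5.

For each of the 25 pairs (x, y) ∈ F_5², evaluate f(x, y) mod 5. Record the zeros.
  x = 0: [0↦1, 1↦4, 2↦1, 3↦2, 4↦2]  zeros at y ∈ ∅
  x = 1: [0↦0, 1↦4, 2↦2, 3↦4, 4↦0]  zeros at y ∈ {0, 4}
  x = 2: [0↦3, 1↦3, 2↦2, 3↦0, 4↦2]  zeros at y ∈ {3}
  x = 3: [0↦0, 1↦1, 2↦1, 3↦0, 4↦3]  zeros at y ∈ {0, 3}
  x = 4: [0↦1, 1↦3, 2↦4, 3↦4, 4↦3]  zeros at y ∈ ∅
Collecting zeros: affine points = {(1, 0), (1, 4), (2, 3), (3, 0), (3, 3)}.
Total count |C(F_5)_aff| = 5.


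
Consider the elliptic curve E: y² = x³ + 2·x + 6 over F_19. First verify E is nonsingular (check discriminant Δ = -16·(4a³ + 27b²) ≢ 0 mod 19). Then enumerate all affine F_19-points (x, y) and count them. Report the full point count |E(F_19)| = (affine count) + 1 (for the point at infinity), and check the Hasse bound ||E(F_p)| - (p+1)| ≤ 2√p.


Affine points = {(0, 5), (0, 14), (1, 3), (1, 16), (3, 1), (3, 18), (6, 5), (6, 14), (10, 0), (13, 5), (13, 14), (14, 2), (14, 17), (16, 7), (16, 12)}; affine count = 15; |E(F_19)| = 16.

Discriminant check: Δ ∝ 4a³ + 27b² = 4·2³ + 27·6² = 4·8 + 27·36 ≡ 16 (mod 19). Nonzero ⇒ E is nonsingular.
For each x ∈ F_19, compute rhs = x³ + 2·x + 6 mod 19, then count y ∈ F_19 with y² ≡ rhs.
  x = 0: rhs = 6, matching y values: 5, 14 (2 points).
  x = 1: rhs = 9, matching y values: 3, 16 (2 points).
  x = 2: rhs = 18, matching y values: none (0 points).
  x = 3: rhs = 1, matching y values: 1, 18 (2 points).
  x = 4: rhs = 2, matching y values: none (0 points).
  x = 5: rhs = 8, matching y values: none (0 points).
  x = 6: rhs = 6, matching y values: 5, 14 (2 points).
  x = 7: rhs = 2, matching y values: none (0 points).
  x = 8: rhs = 2, matching y values: none (0 points).
  x = 9: rhs = 12, matching y values: none (0 points).
  x = 10: rhs = 0, matching y values: 0 (1 points).
  x = 11: rhs = 10, matching y values: none (0 points).
  x = 12: rhs = 10, matching y values: none (0 points).
  x = 13: rhs = 6, matching y values: 5, 14 (2 points).
  x = 14: rhs = 4, matching y values: 2, 17 (2 points).
  x = 15: rhs = 10, matching y values: none (0 points).
  x = 16: rhs = 11, matching y values: 7, 12 (2 points).
  x = 17: rhs = 13, matching y values: none (0 points).
  x = 18: rhs = 3, matching y values: none (0 points).
Total affine count: 15.
Full point count |E(F_19)| = 15 + 1 = 16.
Hasse bound: |16 − (19+1)| = |-4| = 4 ≤ 2√19 ≈ 8.7178 ✓.


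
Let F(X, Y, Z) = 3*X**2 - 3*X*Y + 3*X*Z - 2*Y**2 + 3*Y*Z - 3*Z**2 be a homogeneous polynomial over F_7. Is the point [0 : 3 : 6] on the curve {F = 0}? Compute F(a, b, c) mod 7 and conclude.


F(0,3,6) ≡ 5 (mod 7); P is NOT on the curve.

Evaluate F(0, 3, 6) term-by-term (mod 7).
  3*X**2 ↦ 3·0·1·1 = 0
  -3*X*Y ↦ -3·0·3·1 = 0
  3*X*Z ↦ 3·0·1·6 = 0
  -2*Y**2 ↦ -2·1·9·1 = -18
  3*Y*Z ↦ 3·1·3·6 = 54
  -3*Z**2 ↦ -3·1·1·36 = -108
Sum: F(0, 3, 6) = (0) + (0) + (0) + (-18) + (54) + (-108) = -72.
Reducing mod 7: -72 ≡ 5 (mod 7).
Since F(a, b, c) ≡ 5 ≠ 0 (mod 7), P does NOT lie on the curve.


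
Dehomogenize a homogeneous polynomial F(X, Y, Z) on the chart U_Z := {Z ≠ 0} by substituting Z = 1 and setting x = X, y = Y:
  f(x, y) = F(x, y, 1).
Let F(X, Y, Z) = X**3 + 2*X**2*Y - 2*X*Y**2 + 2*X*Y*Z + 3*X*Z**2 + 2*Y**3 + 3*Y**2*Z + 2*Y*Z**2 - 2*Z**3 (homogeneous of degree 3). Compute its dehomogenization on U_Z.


f(x, y) = x**3 + 2*x**2*y - 2*x*y**2 + 2*x*y + 3*x + 2*y**3 + 3*y**2 + 2*y - 2

On U_Z we set Z = 1. Each monomial c·X^i·Y^j·Z^k in F becomes c·x^i·y^j·1^k = c·x^i·y^j.
Substituting Z = 1: F(X, Y, 1) = x**3 + 2*x**2*y - 2*x*y**2 + 2*x*y + 3*x + 2*y**3 + 3*y**2 + 2*y - 2.
Note: deg(f) ≤ deg(F) = 3; strict inequality happens when F is divisible by Z (lost terms).


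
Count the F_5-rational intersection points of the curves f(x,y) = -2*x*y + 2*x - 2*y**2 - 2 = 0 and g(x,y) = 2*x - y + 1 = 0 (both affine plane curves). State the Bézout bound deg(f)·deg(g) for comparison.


Common zeros: ∅; count = 0; Bézout bound = 2.

deg(f) = 2, deg(g) = 1, so Bézout bound = 2.
Scan x ∈ F_5. For each x, list the y ∈ F_5 with f(x, y) ≡ 0 and those with g(x, y) ≡ 0 (mod 5); the common zeros in that column are the intersection.
  x = 0: f ≡ 0 at y ∈ {2, 3}; g ≡ 0 at y ∈ {1}; common: ∅.
  x = 1: f ≡ 0 at y ∈ {0, 4}; g ≡ 0 at y ∈ {3}; common: ∅.
  x = 2: f ≡ 0 at y ∈ ∅; g ≡ 0 at y ∈ {0}; common: ∅.
  x = 3: f ≡ 0 at y ∈ ∅; g ≡ 0 at y ∈ {2}; common: ∅.
  x = 4: f ≡ 0 at y ∈ ∅; g ≡ 0 at y ∈ {4}; common: ∅.
Collecting: common zeros = ∅, so the count is 0.
Comparison with the Bézout bound: 0 ≤ 2 = deg(f)·deg(g), as expected for curves with no common component (the affine F_5-count falls short of the bound because intersections may lie at infinity, over extension fields, or carry multiplicity).


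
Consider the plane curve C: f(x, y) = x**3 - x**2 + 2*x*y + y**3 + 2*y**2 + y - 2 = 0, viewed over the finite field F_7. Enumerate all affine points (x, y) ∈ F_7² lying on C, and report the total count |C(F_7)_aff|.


Affine F_7-points: {(0, 4), (2, 2), (3, 4), (4, 5), (5, 0), (5, 1), (5, 4)}; count = 7.

For each of the 49 pairs (x, y) ∈ F_7², evaluate f(x, y) mod 7. Record the zeros.
  x = 0: [0↦5, 1↦2, 2↦2, 3↦4, 4↦0, 5↦3, 6↦5]  zeros at y ∈ {4}
  x = 1: [0↦5, 1↦4, 2↦6, 3↦3, 4↦1, 5↦6, 6↦3]  zeros at y ∈ ∅
  x = 2: [0↦2, 1↦3, 2↦0, 3↦6, 4↦6, 5↦6, 6↦5]  zeros at y ∈ {2}
  x = 3: [0↦2, 1↦5, 2↦4, 3↦5, 4↦0, 5↦2, 6↦3]  zeros at y ∈ {4}
  x = 4: [0↦4, 1↦2, 2↦3, 3↦6, 4↦3, 5↦0, 6↦3]  zeros at y ∈ {5}
  x = 5: [0↦0, 1↦0, 2↦3, 3↦1, 4↦0, 5↦6, 6↦4]  zeros at y ∈ {0, 1, 4}
  x = 6: [0↦3, 1↦5, 2↦3, 3↦3, 4↦4, 5↦5, 6↦5]  zeros at y ∈ ∅
Collecting zeros: affine points = {(0, 4), (2, 2), (3, 4), (4, 5), (5, 0), (5, 1), (5, 4)}.
Total count |C(F_7)_aff| = 7.


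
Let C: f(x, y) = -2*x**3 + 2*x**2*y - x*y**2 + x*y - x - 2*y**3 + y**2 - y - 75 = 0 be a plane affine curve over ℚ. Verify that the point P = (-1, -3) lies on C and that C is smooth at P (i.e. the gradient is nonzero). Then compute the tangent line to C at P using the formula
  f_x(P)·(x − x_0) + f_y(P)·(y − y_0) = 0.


Tangent line at P: -7*x - 66*y - 205 = 0.

Step 1: f(-1, -3) = 0, so P lies on C.
Step 2: partial derivatives
  f_x(x, y) = -6*x**2 + 4*x*y - y**2 + y - 1, f_y(x, y) = 2*x**2 - 2*x*y + x - 6*y**2 + 2*y - 1.
  f_x(P) = -7, f_y(P) = -66 (gradient nonzero, so P is smooth).
Step 3: tangent line at P: -7·(x − -1) + -66·(y − -3) = 0.
Expanding: -7*x - 66*y - 205 = 0.


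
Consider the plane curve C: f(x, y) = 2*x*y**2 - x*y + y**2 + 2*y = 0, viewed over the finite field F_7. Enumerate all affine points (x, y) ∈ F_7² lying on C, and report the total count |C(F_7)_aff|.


Affine F_7-points: {(0, 0), (0, 5), (1, 0), (1, 2), (2, 0), (3, 0), (4, 0), (4, 1), (5, 0), (5, 6), (6, 0), (6, 3)}; count = 12.

For each of the 49 pairs (x, y) ∈ F_7², evaluate f(x, y) mod 7. Record the zeros.
  x = 0: [0↦0, 1↦3, 2↦1, 3↦1, 4↦3, 5↦0, 6↦6]  zeros at y ∈ {0, 5}
  x = 1: [0↦0, 1↦4, 2↦0, 3↦2, 4↦3, 5↦3, 6↦2]  zeros at y ∈ {0, 2}
  x = 2: [0↦0, 1↦5, 2↦6, 3↦3, 4↦3, 5↦6, 6↦5]  zeros at y ∈ {0}
  x = 3: [0↦0, 1↦6, 2↦5, 3↦4, 4↦3, 5↦2, 6↦1]  zeros at y ∈ {0}
  x = 4: [0↦0, 1↦0, 2↦4, 3↦5, 4↦3, 5↦5, 6↦4]  zeros at y ∈ {0, 1}
  x = 5: [0↦0, 1↦1, 2↦3, 3↦6, 4↦3, 5↦1, 6↦0]  zeros at y ∈ {0, 6}
  x = 6: [0↦0, 1↦2, 2↦2, 3↦0, 4↦3, 5↦4, 6↦3]  zeros at y ∈ {0, 3}
Collecting zeros: affine points = {(0, 0), (0, 5), (1, 0), (1, 2), (2, 0), (3, 0), (4, 0), (4, 1), (5, 0), (5, 6), (6, 0), (6, 3)}.
Total count |C(F_7)_aff| = 12.


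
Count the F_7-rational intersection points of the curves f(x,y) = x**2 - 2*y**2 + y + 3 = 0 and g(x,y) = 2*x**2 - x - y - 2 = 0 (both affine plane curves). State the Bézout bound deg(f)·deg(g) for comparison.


Common zeros: {(0, 5), (2, 4)}; count = 2; Bézout bound = 4.

deg(f) = 2, deg(g) = 2, so Bézout bound = 4.
Scan x ∈ F_7. For each x, list the y ∈ F_7 with f(x, y) ≡ 0 and those with g(x, y) ≡ 0 (mod 7); the common zeros in that column are the intersection.
  x = 0: f ≡ 0 at y ∈ {5, 6}; g ≡ 0 at y ∈ {5}; common: {5}.
  x = 1: f ≡ 0 at y ∈ ∅; g ≡ 0 at y ∈ {6}; common: ∅.
  x = 2: f ≡ 0 at y ∈ {0, 4}; g ≡ 0 at y ∈ {4}; common: {4}.
  x = 3: f ≡ 0 at y ∈ ∅; g ≡ 0 at y ∈ {6}; common: ∅.
  x = 4: f ≡ 0 at y ∈ ∅; g ≡ 0 at y ∈ {5}; common: ∅.
  x = 5: f ≡ 0 at y ∈ {0, 4}; g ≡ 0 at y ∈ {1}; common: ∅.
  x = 6: f ≡ 0 at y ∈ ∅; g ≡ 0 at y ∈ {1}; common: ∅.
Collecting: common zeros = {(0, 5), (2, 4)}, so the count is 2.
Comparison with the Bézout bound: 2 ≤ 4 = deg(f)·deg(g), as expected for curves with no common component (the affine F_7-count falls short of the bound because intersections may lie at infinity, over extension fields, or carry multiplicity).


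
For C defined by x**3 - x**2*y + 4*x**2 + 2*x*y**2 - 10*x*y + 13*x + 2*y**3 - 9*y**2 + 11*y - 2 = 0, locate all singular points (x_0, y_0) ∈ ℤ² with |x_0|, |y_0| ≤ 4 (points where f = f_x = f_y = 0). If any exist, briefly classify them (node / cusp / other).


Singular points: {(-1, 2)}; classification: node.

Compute partial derivatives:
  f_x = 3*x**2 - 2*x*y + 8*x + 2*y**2 - 10*y + 13.
  f_y = -x**2 + 4*x*y - 10*x + 6*y**2 - 18*y + 11.
Scan x_0 ∈ {−4, ..., 4}. For each x_0, f_y(x_0, y) is a polynomial in y; find its integer roots y ∈ {−4, ..., 4}, then test f_x and f at those candidates.
  x = -4: f_y(-4, y) = 6*y**2 - 34*y + 35; no integer root y with |y| ≤ 4.
  x = -3: f_y(-3, y) = 6*y**2 - 30*y + 32; no integer root y with |y| ≤ 4.
  x = -2: f_y(-2, y) = 6*y**2 - 26*y + 27; no integer root y with |y| ≤ 4.
  x = -1: f_y(-1, y) = 6*y**2 - 22*y + 20; vanishes at y ∈ {2}. (-1, 2): f_x = 0, f = 0 — SINGULAR.
  x = 0: f_y(0, y) = 6*y**2 - 18*y + 11; no integer root y with |y| ≤ 4.
  x = 1: f_y(1, y) = 6*y**2 - 14*y; vanishes at y ∈ {0}. (1, 0): f_x = 24 ≠ 0.
  x = 2: f_y(2, y) = 6*y**2 - 10*y - 13; no integer root y with |y| ≤ 4.
  x = 3: f_y(3, y) = 6*y**2 - 6*y - 28; no integer root y with |y| ≤ 4.
  x = 4: f_y(4, y) = 6*y**2 - 2*y - 45; no integer root y with |y| ≤ 4.
Only singular point on the grid: (-1, 2).
Classify: substitute x = -1 + u, y = 2 + v and expand: f = u**3 - u**2*v - u**2 + 2*u*v**2 + 2*v**3 + v**2.
No constant or linear terms (consistent with a singular point). Quadratic part: -u**2 + v**2. Cubic part: u**3 - u**2*v + 2*u*v**2 + 2*v**3.
The quadratic part v**2 - u**2 = (v − u)(v + u) splits into two distinct linear factors, so there are two distinct tangent lines y − 2 = ±(x − -1) — this is a node (ordinary double point).
Classification: node.


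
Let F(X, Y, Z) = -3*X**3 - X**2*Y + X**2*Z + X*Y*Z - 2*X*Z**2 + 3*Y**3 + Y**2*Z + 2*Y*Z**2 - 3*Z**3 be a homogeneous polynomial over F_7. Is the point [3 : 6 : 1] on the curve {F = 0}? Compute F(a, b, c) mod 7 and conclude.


F(3,6,1) ≡ 5 (mod 7); P is NOT on the curve.

Evaluate F(3, 6, 1) term-by-term (mod 7).
  -3*X**3 ↦ -3·27·1·1 = -81
  -X**2*Y ↦ -1·9·6·1 = -54
  X**2*Z ↦ 1·9·1·1 = 9
  X*Y*Z ↦ 1·3·6·1 = 18
  -2*X*Z**2 ↦ -2·3·1·1 = -6
  3*Y**3 ↦ 3·1·216·1 = 648
  Y**2*Z ↦ 1·1·36·1 = 36
  2*Y*Z**2 ↦ 2·1·6·1 = 12
  -3*Z**3 ↦ -3·1·1·1 = -3
Sum: F(3, 6, 1) = (-81) + (-54) + (9) + (18) + (-6) + (648) + (36) + (12) + (-3) = 579.
Reducing mod 7: 579 ≡ 5 (mod 7).
Since F(a, b, c) ≡ 5 ≠ 0 (mod 7), P does NOT lie on the curve.


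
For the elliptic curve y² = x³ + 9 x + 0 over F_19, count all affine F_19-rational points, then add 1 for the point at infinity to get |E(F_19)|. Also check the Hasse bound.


Affine points = {(0, 0), (2, 8), (2, 11), (3, 4), (3, 15), (4, 9), (4, 10), (6, 2), (6, 17), (7, 8), (7, 11), (10, 8), (10, 11), (11, 9), (11, 10), (14, 1), (14, 18), (18, 3), (18, 16)}; affine count = 19; |E(F_19)| = 20.

Discriminant check: Δ ∝ 4a³ + 27b² = 4·9³ + 27·0² = 4·729 + 27·0 ≡ 9 (mod 19). Nonzero ⇒ E is nonsingular.
For each x ∈ F_19, compute rhs = x³ + 9·x + 0 mod 19, then count y ∈ F_19 with y² ≡ rhs.
  x = 0: rhs = 0, matching y values: 0 (1 points).
  x = 1: rhs = 10, matching y values: none (0 points).
  x = 2: rhs = 7, matching y values: 8, 11 (2 points).
  x = 3: rhs = 16, matching y values: 4, 15 (2 points).
  x = 4: rhs = 5, matching y values: 9, 10 (2 points).
  x = 5: rhs = 18, matching y values: none (0 points).
  x = 6: rhs = 4, matching y values: 2, 17 (2 points).
  x = 7: rhs = 7, matching y values: 8, 11 (2 points).
  x = 8: rhs = 14, matching y values: none (0 points).
  x = 9: rhs = 12, matching y values: none (0 points).
  x = 10: rhs = 7, matching y values: 8, 11 (2 points).
  x = 11: rhs = 5, matching y values: 9, 10 (2 points).
  x = 12: rhs = 12, matching y values: none (0 points).
  x = 13: rhs = 15, matching y values: none (0 points).
  x = 14: rhs = 1, matching y values: 1, 18 (2 points).
  x = 15: rhs = 14, matching y values: none (0 points).
  x = 16: rhs = 3, matching y values: none (0 points).
  x = 17: rhs = 12, matching y values: none (0 points).
  x = 18: rhs = 9, matching y values: 3, 16 (2 points).
Total affine count: 19.
Full point count |E(F_19)| = 19 + 1 = 20.
Hasse bound: |20 − (19+1)| = |0| = 0 ≤ 2√19 ≈ 8.7178 ✓.


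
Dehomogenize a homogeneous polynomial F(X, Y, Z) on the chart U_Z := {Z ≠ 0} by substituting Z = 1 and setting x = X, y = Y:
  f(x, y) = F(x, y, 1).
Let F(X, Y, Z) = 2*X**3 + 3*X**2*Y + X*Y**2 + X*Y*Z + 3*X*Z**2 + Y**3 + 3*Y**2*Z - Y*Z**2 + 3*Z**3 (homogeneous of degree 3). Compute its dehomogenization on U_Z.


f(x, y) = 2*x**3 + 3*x**2*y + x*y**2 + x*y + 3*x + y**3 + 3*y**2 - y + 3

On U_Z we set Z = 1. Each monomial c·X^i·Y^j·Z^k in F becomes c·x^i·y^j·1^k = c·x^i·y^j.
Substituting Z = 1: F(X, Y, 1) = 2*x**3 + 3*x**2*y + x*y**2 + x*y + 3*x + y**3 + 3*y**2 - y + 3.
Note: deg(f) ≤ deg(F) = 3; strict inequality happens when F is divisible by Z (lost terms).


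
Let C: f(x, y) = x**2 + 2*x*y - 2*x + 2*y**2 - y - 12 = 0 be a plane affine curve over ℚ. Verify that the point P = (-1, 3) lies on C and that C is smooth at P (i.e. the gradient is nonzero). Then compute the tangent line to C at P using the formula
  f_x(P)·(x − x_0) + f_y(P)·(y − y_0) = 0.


Tangent line at P: 2*x + 9*y - 25 = 0.

Step 1: f(-1, 3) = 0, so P lies on C.
Step 2: partial derivatives
  f_x(x, y) = 2*x + 2*y - 2, f_y(x, y) = 2*x + 4*y - 1.
  f_x(P) = 2, f_y(P) = 9 (gradient nonzero, so P is smooth).
Step 3: tangent line at P: 2·(x − -1) + 9·(y − 3) = 0.
Expanding: 2*x + 9*y - 25 = 0.


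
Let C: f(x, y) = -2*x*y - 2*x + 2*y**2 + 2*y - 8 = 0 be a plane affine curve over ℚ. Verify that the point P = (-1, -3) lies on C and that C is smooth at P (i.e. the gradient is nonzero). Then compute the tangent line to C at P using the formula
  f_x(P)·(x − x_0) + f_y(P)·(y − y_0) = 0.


Tangent line at P: 4*x - 8*y - 20 = 0.

Step 1: f(-1, -3) = 0, so P lies on C.
Step 2: partial derivatives
  f_x(x, y) = -2*y - 2, f_y(x, y) = -2*x + 4*y + 2.
  f_x(P) = 4, f_y(P) = -8 (gradient nonzero, so P is smooth).
Step 3: tangent line at P: 4·(x − -1) + -8·(y − -3) = 0.
Expanding: 4*x - 8*y - 20 = 0.


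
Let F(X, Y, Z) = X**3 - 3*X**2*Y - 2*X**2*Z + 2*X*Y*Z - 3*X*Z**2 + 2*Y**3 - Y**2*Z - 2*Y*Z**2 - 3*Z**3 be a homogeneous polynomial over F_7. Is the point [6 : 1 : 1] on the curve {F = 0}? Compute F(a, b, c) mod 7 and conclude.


F(6,1,1) ≡ 5 (mod 7); P is NOT on the curve.

Evaluate F(6, 1, 1) term-by-term (mod 7).
  X**3 ↦ 1·216·1·1 = 216
  -3*X**2*Y ↦ -3·36·1·1 = -108
  -2*X**2*Z ↦ -2·36·1·1 = -72
  2*X*Y*Z ↦ 2·6·1·1 = 12
  -3*X*Z**2 ↦ -3·6·1·1 = -18
  2*Y**3 ↦ 2·1·1·1 = 2
  -Y**2*Z ↦ -1·1·1·1 = -1
  -2*Y*Z**2 ↦ -2·1·1·1 = -2
  -3*Z**3 ↦ -3·1·1·1 = -3
Sum: F(6, 1, 1) = (216) + (-108) + (-72) + (12) + (-18) + (2) + (-1) + (-2) + (-3) = 26.
Reducing mod 7: 26 ≡ 5 (mod 7).
Since F(a, b, c) ≡ 5 ≠ 0 (mod 7), P does NOT lie on the curve.


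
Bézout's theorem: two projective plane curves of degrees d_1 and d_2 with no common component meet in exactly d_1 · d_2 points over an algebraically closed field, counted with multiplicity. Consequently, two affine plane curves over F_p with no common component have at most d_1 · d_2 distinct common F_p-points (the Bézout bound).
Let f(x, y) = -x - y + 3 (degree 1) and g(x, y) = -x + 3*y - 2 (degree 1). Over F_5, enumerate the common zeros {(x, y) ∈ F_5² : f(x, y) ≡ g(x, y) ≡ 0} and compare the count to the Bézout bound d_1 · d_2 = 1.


Common zeros: {(3, 0)}; count = 1; Bézout bound = 1.

deg(f) = 1, deg(g) = 1, so Bézout bound = 1.
Scan x ∈ F_5. For each x, list the y ∈ F_5 with f(x, y) ≡ 0 and those with g(x, y) ≡ 0 (mod 5); the common zeros in that column are the intersection.
  x = 0: f ≡ 0 at y ∈ {3}; g ≡ 0 at y ∈ {4}; common: ∅.
  x = 1: f ≡ 0 at y ∈ {2}; g ≡ 0 at y ∈ {1}; common: ∅.
  x = 2: f ≡ 0 at y ∈ {1}; g ≡ 0 at y ∈ {3}; common: ∅.
  x = 3: f ≡ 0 at y ∈ {0}; g ≡ 0 at y ∈ {0}; common: {0}.
  x = 4: f ≡ 0 at y ∈ {4}; g ≡ 0 at y ∈ {2}; common: ∅.
Collecting: common zeros = {(3, 0)}, so the count is 1.
Comparison with the Bézout bound: 1 ≤ 1 = deg(f)·deg(g), as expected for curves with no common component (the bound is attained).


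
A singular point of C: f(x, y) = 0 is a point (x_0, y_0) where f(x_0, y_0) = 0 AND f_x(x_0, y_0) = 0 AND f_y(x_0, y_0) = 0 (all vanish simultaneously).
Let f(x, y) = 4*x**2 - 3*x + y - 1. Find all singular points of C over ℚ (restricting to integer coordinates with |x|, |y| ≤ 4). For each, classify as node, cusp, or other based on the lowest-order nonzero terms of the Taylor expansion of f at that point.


No singular points in the scanned grid; C is smooth there.

Compute partial derivatives:
  f_x = 8*x - 3.
  f_y = 1.
f_y = 1 is a nonzero constant, so f_y never vanishes: no point (x, y) can satisfy f = f_x = f_y = 0. In particular no (x, y) ∈ {−4, ..., 4}² is singular; the curve is smooth.


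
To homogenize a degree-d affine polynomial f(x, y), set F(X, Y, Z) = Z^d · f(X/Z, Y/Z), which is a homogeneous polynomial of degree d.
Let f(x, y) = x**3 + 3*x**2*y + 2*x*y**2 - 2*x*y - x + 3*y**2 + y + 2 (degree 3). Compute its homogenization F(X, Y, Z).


F(X, Y, Z) = X**3 + 3*X**2*Y + 2*X*Y**2 - 2*X*Y*Z - X*Z**2 + 3*Y**2*Z + Y*Z**2 + 2*Z**3

deg(f) = 3.
Substitute x = X/Z, y = Y/Z into f, then multiply by Z^3.
  monomial 1·x^3·y^0 ↦ 1·X^3·Y^0·Z^0.
  monomial 3·x^2·y^1 ↦ 3·X^2·Y^1·Z^0.
  monomial 2·x^1·y^2 ↦ 2·X^1·Y^2·Z^0.
  monomial -2·x^1·y^1 ↦ -2·X^1·Y^1·Z^1.
  monomial -1·x^1·y^0 ↦ -1·X^1·Y^0·Z^2.
  monomial 3·x^0·y^2 ↦ 3·X^0·Y^2·Z^1.
  monomial 1·x^0·y^1 ↦ 1·X^0·Y^1·Z^2.
  monomial 2·x^0·y^0 ↦ 2·X^0·Y^0·Z^3.
Collecting: F(X, Y, Z) = X**3 + 3*X**2*Y + 2*X*Y**2 - 2*X*Y*Z - X*Z**2 + 3*Y**2*Z + Y*Z**2 + 2*Z**3.


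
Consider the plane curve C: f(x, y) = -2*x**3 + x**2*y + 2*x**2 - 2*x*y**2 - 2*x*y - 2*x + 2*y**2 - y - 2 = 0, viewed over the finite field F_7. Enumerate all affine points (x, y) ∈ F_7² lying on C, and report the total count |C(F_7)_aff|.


Affine F_7-points: {(1, 5), (2, 0), (2, 3), (3, 2), (4, 1), (4, 6)}; count = 6.

For each of the 49 pairs (x, y) ∈ F_7², evaluate f(x, y) mod 7. Record the zeros.
  x = 0: [0↦5, 1↦6, 2↦4, 3↦6, 4↦5, 5↦1, 6↦1]  zeros at y ∈ ∅
  x = 1: [0↦3, 1↦1, 2↦6, 3↦4, 4↦2, 5↦0, 6↦5]  zeros at y ∈ {5}
  x = 2: [0↦0, 1↦4, 2↦4, 3↦0, 4↦6, 5↦1, 6↦6]  zeros at y ∈ {0, 3}
  x = 3: [0↦5, 1↦3, 2↦0, 3↦3, 4↦5, 5↦6, 6↦6]  zeros at y ∈ {2}
  x = 4: [0↦6, 1↦0, 2↦3, 3↦1, 4↦1, 5↦3, 6↦0]  zeros at y ∈ {1, 6}
  x = 5: [0↦5, 1↦4, 2↦1, 3↦3, 4↦3, 5↦1, 6↦4]  zeros at y ∈ ∅
  x = 6: [0↦4, 1↦3, 2↦3, 3↦4, 4↦6, 5↦2, 6↦6]  zeros at y ∈ ∅
Collecting zeros: affine points = {(1, 5), (2, 0), (2, 3), (3, 2), (4, 1), (4, 6)}.
Total count |C(F_7)_aff| = 6.


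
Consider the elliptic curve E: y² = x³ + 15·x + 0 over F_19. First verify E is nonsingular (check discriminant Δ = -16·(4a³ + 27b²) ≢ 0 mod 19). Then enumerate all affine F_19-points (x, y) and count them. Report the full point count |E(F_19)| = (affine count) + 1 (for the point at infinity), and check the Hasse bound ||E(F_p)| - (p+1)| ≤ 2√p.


Affine points = {(0, 0), (1, 4), (1, 15), (2, 0), (7, 7), (7, 12), (8, 9), (8, 10), (9, 3), (9, 16), (13, 6), (13, 13), (14, 3), (14, 16), (15, 3), (15, 16), (16, 2), (16, 17), (17, 0)}; affine count = 19; |E(F_19)| = 20.

Discriminant check: Δ ∝ 4a³ + 27b² = 4·15³ + 27·0² = 4·3375 + 27·0 ≡ 10 (mod 19). Nonzero ⇒ E is nonsingular.
For each x ∈ F_19, compute rhs = x³ + 15·x + 0 mod 19, then count y ∈ F_19 with y² ≡ rhs.
  x = 0: rhs = 0, matching y values: 0 (1 points).
  x = 1: rhs = 16, matching y values: 4, 15 (2 points).
  x = 2: rhs = 0, matching y values: 0 (1 points).
  x = 3: rhs = 15, matching y values: none (0 points).
  x = 4: rhs = 10, matching y values: none (0 points).
  x = 5: rhs = 10, matching y values: none (0 points).
  x = 6: rhs = 2, matching y values: none (0 points).
  x = 7: rhs = 11, matching y values: 7, 12 (2 points).
  x = 8: rhs = 5, matching y values: 9, 10 (2 points).
  x = 9: rhs = 9, matching y values: 3, 16 (2 points).
  x = 10: rhs = 10, matching y values: none (0 points).
  x = 11: rhs = 14, matching y values: none (0 points).
  x = 12: rhs = 8, matching y values: none (0 points).
  x = 13: rhs = 17, matching y values: 6, 13 (2 points).
  x = 14: rhs = 9, matching y values: 3, 16 (2 points).
  x = 15: rhs = 9, matching y values: 3, 16 (2 points).
  x = 16: rhs = 4, matching y values: 2, 17 (2 points).
  x = 17: rhs = 0, matching y values: 0 (1 points).
  x = 18: rhs = 3, matching y values: none (0 points).
Total affine count: 19.
Full point count |E(F_19)| = 19 + 1 = 20.
Hasse bound: |20 − (19+1)| = |0| = 0 ≤ 2√19 ≈ 8.7178 ✓.


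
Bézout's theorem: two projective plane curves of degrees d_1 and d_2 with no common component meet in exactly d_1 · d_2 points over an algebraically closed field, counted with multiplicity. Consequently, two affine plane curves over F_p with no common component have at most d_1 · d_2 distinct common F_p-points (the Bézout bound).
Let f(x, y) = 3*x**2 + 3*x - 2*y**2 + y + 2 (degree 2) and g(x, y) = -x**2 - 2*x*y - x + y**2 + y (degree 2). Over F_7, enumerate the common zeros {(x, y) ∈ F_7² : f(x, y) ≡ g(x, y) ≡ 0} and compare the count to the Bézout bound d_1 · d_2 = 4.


Common zeros: ∅; count = 0; Bézout bound = 4.

deg(f) = 2, deg(g) = 2, so Bézout bound = 4.
Scan x ∈ F_7. For each x, list the y ∈ F_7 with f(x, y) ≡ 0 and those with g(x, y) ≡ 0 (mod 7); the common zeros in that column are the intersection.
  x = 0: f ≡ 0 at y ∈ ∅; g ≡ 0 at y ∈ {0, 6}; common: ∅.
  x = 1: f ≡ 0 at y ∈ {1, 3}; g ≡ 0 at y ∈ {2, 6}; common: ∅.
  x = 2: f ≡ 0 at y ∈ {2}; g ≡ 0 at y ∈ ∅; common: ∅.
  x = 3: f ≡ 0 at y ∈ {5, 6}; g ≡ 0 at y ∈ ∅; common: ∅.
  x = 4: f ≡ 0 at y ∈ {2}; g ≡ 0 at y ∈ ∅; common: ∅.
  x = 5: f ≡ 0 at y ∈ {1, 3}; g ≡ 0 at y ∈ ∅; common: ∅.
  x = 6: f ≡ 0 at y ∈ ∅; g ≡ 0 at y ∈ {0, 4}; common: ∅.
Collecting: common zeros = ∅, so the count is 0.
Comparison with the Bézout bound: 0 ≤ 4 = deg(f)·deg(g), as expected for curves with no common component (the affine F_7-count falls short of the bound because intersections may lie at infinity, over extension fields, or carry multiplicity).


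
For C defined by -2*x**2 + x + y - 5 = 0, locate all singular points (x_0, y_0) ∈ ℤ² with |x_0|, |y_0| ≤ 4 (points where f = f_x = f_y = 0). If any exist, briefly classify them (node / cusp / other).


No singular points in the scanned grid; C is smooth there.

Compute partial derivatives:
  f_x = 1 - 4*x.
  f_y = 1.
f_y = 1 is a nonzero constant, so f_y never vanishes: no point (x, y) can satisfy f = f_x = f_y = 0. In particular no (x, y) ∈ {−4, ..., 4}² is singular; the curve is smooth.


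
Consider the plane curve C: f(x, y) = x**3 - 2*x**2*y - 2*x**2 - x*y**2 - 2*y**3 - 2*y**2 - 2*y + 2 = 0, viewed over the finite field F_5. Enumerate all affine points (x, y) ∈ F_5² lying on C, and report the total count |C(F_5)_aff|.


Affine F_5-points: {(1, 2), (2, 2), (2, 4), (3, 2)}; count = 4.

For each of the 25 pairs (x, y) ∈ F_5², evaluate f(x, y) mod 5. Record the zeros.
  x = 0: [0↦2, 1↦1, 2↦4, 3↦4, 4↦4]  zeros at y ∈ ∅
  x = 1: [0↦1, 1↦2, 2↦0, 3↦3, 4↦4]  zeros at y ∈ {2}
  x = 2: [0↦2, 1↦1, 2↦0, 3↦2, 4↦0]  zeros at y ∈ {2, 4}
  x = 3: [0↦1, 1↦4, 2↦0, 3↦2, 4↦3]  zeros at y ∈ {2}
  x = 4: [0↦4, 1↦2, 2↦1, 3↦4, 4↦4]  zeros at y ∈ ∅
Collecting zeros: affine points = {(1, 2), (2, 2), (2, 4), (3, 2)}.
Total count |C(F_5)_aff| = 4.


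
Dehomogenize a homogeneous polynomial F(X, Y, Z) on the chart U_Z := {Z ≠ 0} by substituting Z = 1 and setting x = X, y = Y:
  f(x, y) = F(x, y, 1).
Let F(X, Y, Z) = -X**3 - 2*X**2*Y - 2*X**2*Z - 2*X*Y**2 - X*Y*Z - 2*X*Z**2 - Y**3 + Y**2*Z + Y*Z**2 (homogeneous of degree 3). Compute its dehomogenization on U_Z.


f(x, y) = -x**3 - 2*x**2*y - 2*x**2 - 2*x*y**2 - x*y - 2*x - y**3 + y**2 + y

On U_Z we set Z = 1. Each monomial c·X^i·Y^j·Z^k in F becomes c·x^i·y^j·1^k = c·x^i·y^j.
Substituting Z = 1: F(X, Y, 1) = -x**3 - 2*x**2*y - 2*x**2 - 2*x*y**2 - x*y - 2*x - y**3 + y**2 + y.
Note: deg(f) ≤ deg(F) = 3; strict inequality happens when F is divisible by Z (lost terms).


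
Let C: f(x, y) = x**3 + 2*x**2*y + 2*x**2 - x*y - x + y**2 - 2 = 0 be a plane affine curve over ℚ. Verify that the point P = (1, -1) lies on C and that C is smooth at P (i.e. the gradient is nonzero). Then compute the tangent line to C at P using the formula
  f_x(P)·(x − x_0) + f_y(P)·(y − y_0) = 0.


Tangent line at P: 3*x - y - 4 = 0.

Step 1: f(1, -1) = 0, so P lies on C.
Step 2: partial derivatives
  f_x(x, y) = 3*x**2 + 4*x*y + 4*x - y - 1, f_y(x, y) = 2*x**2 - x + 2*y.
  f_x(P) = 3, f_y(P) = -1 (gradient nonzero, so P is smooth).
Step 3: tangent line at P: 3·(x − 1) + -1·(y − -1) = 0.
Expanding: 3*x - y - 4 = 0.


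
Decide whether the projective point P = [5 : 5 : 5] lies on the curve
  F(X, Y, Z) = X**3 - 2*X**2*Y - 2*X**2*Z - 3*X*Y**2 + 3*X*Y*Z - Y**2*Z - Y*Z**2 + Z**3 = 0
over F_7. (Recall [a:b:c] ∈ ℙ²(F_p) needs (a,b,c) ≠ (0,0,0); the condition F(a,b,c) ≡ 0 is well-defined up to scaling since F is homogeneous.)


F(5,5,5) ≡ 4 (mod 7); P is NOT on the curve.

Evaluate F(5, 5, 5) term-by-term (mod 7).
  X**3 ↦ 1·125·1·1 = 125
  -2*X**2*Y ↦ -2·25·5·1 = -250
  -2*X**2*Z ↦ -2·25·1·5 = -250
  -3*X*Y**2 ↦ -3·5·25·1 = -375
  3*X*Y*Z ↦ 3·5·5·5 = 375
  -Y**2*Z ↦ -1·1·25·5 = -125
  -Y*Z**2 ↦ -1·1·5·25 = -125
  Z**3 ↦ 1·1·1·125 = 125
Sum: F(5, 5, 5) = (125) + (-250) + (-250) + (-375) + (375) + (-125) + (-125) + (125) = -500.
Reducing mod 7: -500 ≡ 4 (mod 7).
Since F(a, b, c) ≡ 4 ≠ 0 (mod 7), P does NOT lie on the curve.


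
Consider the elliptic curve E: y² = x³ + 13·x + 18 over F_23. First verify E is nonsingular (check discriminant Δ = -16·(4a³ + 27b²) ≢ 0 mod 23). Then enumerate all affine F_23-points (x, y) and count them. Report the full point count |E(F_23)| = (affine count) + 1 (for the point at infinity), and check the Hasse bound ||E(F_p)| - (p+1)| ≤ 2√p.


Affine points = {(0, 8), (0, 15), (1, 3), (1, 20), (2, 11), (2, 12), (5, 1), (5, 22), (6, 6), (6, 17), (8, 6), (8, 17), (9, 6), (9, 17), (12, 4), (12, 19), (14, 0), (15, 0), (17, 0), (18, 9), (18, 14), (22, 2), (22, 21)}; affine count = 23; |E(F_23)| = 24.

Discriminant check: Δ ∝ 4a³ + 27b² = 4·13³ + 27·18² = 4·2197 + 27·324 ≡ 10 (mod 23). Nonzero ⇒ E is nonsingular.
For each x ∈ F_23, compute rhs = x³ + 13·x + 18 mod 23, then count y ∈ F_23 with y² ≡ rhs.
  x = 0: rhs = 18, matching y values: 8, 15 (2 points).
  x = 1: rhs = 9, matching y values: 3, 20 (2 points).
  x = 2: rhs = 6, matching y values: 11, 12 (2 points).
  x = 3: rhs = 15, matching y values: none (0 points).
  x = 4: rhs = 19, matching y values: none (0 points).
  x = 5: rhs = 1, matching y values: 1, 22 (2 points).
  x = 6: rhs = 13, matching y values: 6, 17 (2 points).
  x = 7: rhs = 15, matching y values: none (0 points).
  x = 8: rhs = 13, matching y values: 6, 17 (2 points).
  x = 9: rhs = 13, matching y values: 6, 17 (2 points).
  x = 10: rhs = 21, matching y values: none (0 points).
  x = 11: rhs = 20, matching y values: none (0 points).
  x = 12: rhs = 16, matching y values: 4, 19 (2 points).
  x = 13: rhs = 15, matching y values: none (0 points).
  x = 14: rhs = 0, matching y values: 0 (1 points).
  x = 15: rhs = 0, matching y values: 0 (1 points).
  x = 16: rhs = 21, matching y values: none (0 points).
  x = 17: rhs = 0, matching y values: 0 (1 points).
  x = 18: rhs = 12, matching y values: 9, 14 (2 points).
  x = 19: rhs = 17, matching y values: none (0 points).
  x = 20: rhs = 21, matching y values: none (0 points).
  x = 21: rhs = 7, matching y values: none (0 points).
  x = 22: rhs = 4, matching y values: 2, 21 (2 points).
Total affine count: 23.
Full point count |E(F_23)| = 23 + 1 = 24.
Hasse bound: |24 − (23+1)| = |0| = 0 ≤ 2√23 ≈ 9.5917 ✓.


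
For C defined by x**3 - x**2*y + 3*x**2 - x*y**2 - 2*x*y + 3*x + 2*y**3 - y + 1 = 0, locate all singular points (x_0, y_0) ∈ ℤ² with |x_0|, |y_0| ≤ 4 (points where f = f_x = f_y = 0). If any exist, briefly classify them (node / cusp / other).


Singular points: {(-1, 0)}; classification: cusp.

Compute partial derivatives:
  f_x = 3*x**2 - 2*x*y + 6*x - y**2 - 2*y + 3.
  f_y = -x**2 - 2*x*y - 2*x + 6*y**2 - 1.
Scan x_0 ∈ {−4, ..., 4}. For each x_0, f_y(x_0, y) is a polynomial in y; find its integer roots y ∈ {−4, ..., 4}, then test f_x and f at those candidates.
  x = -4: f_y(-4, y) = 6*y**2 + 8*y - 9; no integer root y with |y| ≤ 4.
  x = -3: f_y(-3, y) = 6*y**2 + 6*y - 4; no integer root y with |y| ≤ 4.
  x = -2: f_y(-2, y) = 6*y**2 + 4*y - 1; no integer root y with |y| ≤ 4.
  x = -1: f_y(-1, y) = 6*y**2 + 2*y; vanishes at y ∈ {0}. (-1, 0): f_x = 0, f = 0 — SINGULAR.
  x = 0: f_y(0, y) = 6*y**2 - 1; no integer root y with |y| ≤ 4.
  x = 1: f_y(1, y) = 6*y**2 - 2*y - 4; vanishes at y ∈ {1}. (1, 1): f_x = 7 ≠ 0.
  x = 2: f_y(2, y) = 6*y**2 - 4*y - 9; no integer root y with |y| ≤ 4.
  x = 3: f_y(3, y) = 6*y**2 - 6*y - 16; no integer root y with |y| ≤ 4.
  x = 4: f_y(4, y) = 6*y**2 - 8*y - 25; no integer root y with |y| ≤ 4.
Only singular point on the grid: (-1, 0).
Classify: substitute x = -1 + u, y = 0 + v and expand: f = u**3 - u**2*v - u*v**2 + 2*v**3 + v**2.
No constant or linear terms (consistent with a singular point). Quadratic part: v**2. Cubic part: u**3 - u**2*v - u*v**2 + 2*v**3.
The quadratic part v**2 is a perfect square, so there is a single (double) tangent line v = 0, i.e. y = 0. Restricting the cubic part to that line (v = 0) leaves u**3 ≠ 0, so f is not divisible by v and the branch is v² ≈ -u**3 to lowest order — this is a cusp.
Classification: cusp.


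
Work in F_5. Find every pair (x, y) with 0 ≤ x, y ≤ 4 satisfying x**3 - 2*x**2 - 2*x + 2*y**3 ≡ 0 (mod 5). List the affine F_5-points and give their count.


Affine F_5-points: {(0, 0), (1, 4), (2, 3), (3, 1), (4, 2)}; count = 5.

For each of the 25 pairs (x, y) ∈ F_5², evaluate f(x, y) mod 5. Record the zeros.
  x = 0: [0↦0, 1↦2, 2↦1, 3↦4, 4↦3]  zeros at y ∈ {0}
  x = 1: [0↦2, 1↦4, 2↦3, 3↦1, 4↦0]  zeros at y ∈ {4}
  x = 2: [0↦1, 1↦3, 2↦2, 3↦0, 4↦4]  zeros at y ∈ {3}
  x = 3: [0↦3, 1↦0, 2↦4, 3↦2, 4↦1]  zeros at y ∈ {1}
  x = 4: [0↦4, 1↦1, 2↦0, 3↦3, 4↦2]  zeros at y ∈ {2}
Collecting zeros: affine points = {(0, 0), (1, 4), (2, 3), (3, 1), (4, 2)}.
Total count |C(F_5)_aff| = 5.


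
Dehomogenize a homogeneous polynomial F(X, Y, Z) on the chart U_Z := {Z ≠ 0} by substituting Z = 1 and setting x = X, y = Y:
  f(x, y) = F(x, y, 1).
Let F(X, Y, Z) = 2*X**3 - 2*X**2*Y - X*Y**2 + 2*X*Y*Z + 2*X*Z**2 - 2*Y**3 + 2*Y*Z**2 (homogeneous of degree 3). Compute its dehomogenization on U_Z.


f(x, y) = 2*x**3 - 2*x**2*y - x*y**2 + 2*x*y + 2*x - 2*y**3 + 2*y

On U_Z we set Z = 1. Each monomial c·X^i·Y^j·Z^k in F becomes c·x^i·y^j·1^k = c·x^i·y^j.
Substituting Z = 1: F(X, Y, 1) = 2*x**3 - 2*x**2*y - x*y**2 + 2*x*y + 2*x - 2*y**3 + 2*y.
Note: deg(f) ≤ deg(F) = 3; strict inequality happens when F is divisible by Z (lost terms).


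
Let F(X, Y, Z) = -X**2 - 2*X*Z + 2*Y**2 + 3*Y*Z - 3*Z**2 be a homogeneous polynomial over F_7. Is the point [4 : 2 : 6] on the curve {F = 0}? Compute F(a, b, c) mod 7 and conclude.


F(4,2,6) ≡ 5 (mod 7); P is NOT on the curve.

Evaluate F(4, 2, 6) term-by-term (mod 7).
  -X**2 ↦ -1·16·1·1 = -16
  -2*X*Z ↦ -2·4·1·6 = -48
  2*Y**2 ↦ 2·1·4·1 = 8
  3*Y*Z ↦ 3·1·2·6 = 36
  -3*Z**2 ↦ -3·1·1·36 = -108
Sum: F(4, 2, 6) = (-16) + (-48) + (8) + (36) + (-108) = -128.
Reducing mod 7: -128 ≡ 5 (mod 7).
Since F(a, b, c) ≡ 5 ≠ 0 (mod 7), P does NOT lie on the curve.


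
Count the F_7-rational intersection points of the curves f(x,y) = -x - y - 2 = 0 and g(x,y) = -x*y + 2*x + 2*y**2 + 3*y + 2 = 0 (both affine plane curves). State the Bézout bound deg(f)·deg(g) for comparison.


Common zeros: ∅; count = 0; Bézout bound = 2.

deg(f) = 1, deg(g) = 2, so Bézout bound = 2.
Scan x ∈ F_7. For each x, list the y ∈ F_7 with f(x, y) ≡ 0 and those with g(x, y) ≡ 0 (mod 7); the common zeros in that column are the intersection.
  x = 0: f ≡ 0 at y ∈ {5}; g ≡ 0 at y ∈ {1}; common: ∅.
  x = 1: f ≡ 0 at y ∈ {4}; g ≡ 0 at y ∈ {3}; common: ∅.
  x = 2: f ≡ 0 at y ∈ {3}; g ≡ 0 at y ∈ {4, 6}; common: ∅.
  x = 3: f ≡ 0 at y ∈ {2}; g ≡ 0 at y ∈ ∅; common: ∅.
  x = 4: f ≡ 0 at y ∈ {1}; g ≡ 0 at y ∈ ∅; common: ∅.
  x = 5: f ≡ 0 at y ∈ {0}; g ≡ 0 at y ∈ ∅; common: ∅.
  x = 6: f ≡ 0 at y ∈ {6}; g ≡ 0 at y ∈ {0, 5}; common: ∅.
Collecting: common zeros = ∅, so the count is 0.
Comparison with the Bézout bound: 0 ≤ 2 = deg(f)·deg(g), as expected for curves with no common component (the affine F_7-count falls short of the bound because intersections may lie at infinity, over extension fields, or carry multiplicity).


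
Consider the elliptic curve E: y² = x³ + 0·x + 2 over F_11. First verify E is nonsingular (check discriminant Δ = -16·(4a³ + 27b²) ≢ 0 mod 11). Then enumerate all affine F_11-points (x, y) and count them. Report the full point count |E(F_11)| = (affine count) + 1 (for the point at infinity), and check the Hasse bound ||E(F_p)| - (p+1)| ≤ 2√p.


Affine points = {(1, 5), (1, 6), (4, 0), (6, 3), (6, 8), (7, 2), (7, 9), (9, 4), (9, 7), (10, 1), (10, 10)}; affine count = 11; |E(F_11)| = 12.

Discriminant check: Δ ∝ 4a³ + 27b² = 4·0³ + 27·2² = 4·0 + 27·4 ≡ 9 (mod 11). Nonzero ⇒ E is nonsingular.
For each x ∈ F_11, compute rhs = x³ + 0·x + 2 mod 11, then count y ∈ F_11 with y² ≡ rhs.
  x = 0: rhs = 2, matching y values: none (0 points).
  x = 1: rhs = 3, matching y values: 5, 6 (2 points).
  x = 2: rhs = 10, matching y values: none (0 points).
  x = 3: rhs = 7, matching y values: none (0 points).
  x = 4: rhs = 0, matching y values: 0 (1 points).
  x = 5: rhs = 6, matching y values: none (0 points).
  x = 6: rhs = 9, matching y values: 3, 8 (2 points).
  x = 7: rhs = 4, matching y values: 2, 9 (2 points).
  x = 8: rhs = 8, matching y values: none (0 points).
  x = 9: rhs = 5, matching y values: 4, 7 (2 points).
  x = 10: rhs = 1, matching y values: 1, 10 (2 points).
Total affine count: 11.
Full point count |E(F_11)| = 11 + 1 = 12.
Hasse bound: |12 − (11+1)| = |0| = 0 ≤ 2√11 ≈ 6.6332 ✓.


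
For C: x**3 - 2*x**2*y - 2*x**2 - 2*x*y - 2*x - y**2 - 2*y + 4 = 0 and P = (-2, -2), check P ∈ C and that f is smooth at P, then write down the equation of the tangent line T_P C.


Tangent line at P: 6*x - 2*y + 8 = 0.

Step 1: f(-2, -2) = 0, so P lies on C.
Step 2: partial derivatives
  f_x(x, y) = 3*x**2 - 4*x*y - 4*x - 2*y - 2, f_y(x, y) = -2*x**2 - 2*x - 2*y - 2.
  f_x(P) = 6, f_y(P) = -2 (gradient nonzero, so P is smooth).
Step 3: tangent line at P: 6·(x − -2) + -2·(y − -2) = 0.
Expanding: 6*x - 2*y + 8 = 0.
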